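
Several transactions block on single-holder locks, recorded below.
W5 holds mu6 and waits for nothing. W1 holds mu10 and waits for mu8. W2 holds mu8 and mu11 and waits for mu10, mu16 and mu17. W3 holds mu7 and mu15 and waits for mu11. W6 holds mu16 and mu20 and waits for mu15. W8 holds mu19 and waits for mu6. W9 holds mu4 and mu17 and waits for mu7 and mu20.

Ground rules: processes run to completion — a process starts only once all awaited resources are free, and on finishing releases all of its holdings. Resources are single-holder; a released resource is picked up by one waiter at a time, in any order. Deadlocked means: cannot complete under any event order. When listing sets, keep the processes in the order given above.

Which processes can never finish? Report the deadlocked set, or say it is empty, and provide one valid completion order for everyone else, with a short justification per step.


The deadlocked set is W1, W2, W3, W6 and W9.
Key observation: the waits loop around W1 -> W2 -> W1 with no way out; W3, W6 and W9 are caught in further circular waits.
One completion order for the rest: W5, W8.
Step-by-step check:
  W5: no waits; runs immediately, freeing mu6
  W8 waits on mu6 — all released -> runs and releases mu19


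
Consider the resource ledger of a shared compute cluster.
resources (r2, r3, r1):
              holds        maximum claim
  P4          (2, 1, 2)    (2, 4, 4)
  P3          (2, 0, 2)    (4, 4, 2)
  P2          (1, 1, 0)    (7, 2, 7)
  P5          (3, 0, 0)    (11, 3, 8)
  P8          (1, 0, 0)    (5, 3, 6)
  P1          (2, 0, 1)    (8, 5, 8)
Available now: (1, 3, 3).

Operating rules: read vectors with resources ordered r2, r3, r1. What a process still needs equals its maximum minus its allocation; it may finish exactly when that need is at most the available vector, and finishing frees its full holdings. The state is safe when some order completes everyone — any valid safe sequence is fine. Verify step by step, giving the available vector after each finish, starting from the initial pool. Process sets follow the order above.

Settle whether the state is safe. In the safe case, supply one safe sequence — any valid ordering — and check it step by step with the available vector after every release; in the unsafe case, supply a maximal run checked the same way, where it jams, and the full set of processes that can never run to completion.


SAFE — a valid safe sequence is P4, P3, P8, P2, P1, P5.
Key observation: reading the order forward, P4 is the first process whose need (0, 3, 2) meets the free pool (1, 3, 3) exactly on a resource it requests.
Check, step by step:
  pool = (1, 3, 3)
  P4 needs (0, 3, 2) <= (1, 3, 3) -> finishes; pool += (2, 1, 2) = (3, 4, 5)
  P3 needs (2, 4, 0) <= (3, 4, 5) -> finishes; pool += (2, 0, 2) = (5, 4, 7)
  P8 needs (4, 3, 6) <= (5, 4, 7) -> finishes; pool += (1, 0, 0) = (6, 4, 7)
  P2 needs (6, 1, 7) <= (6, 4, 7) -> finishes; pool += (1, 1, 0) = (7, 5, 7)
  P1 needs (6, 5, 7) <= (7, 5, 7) -> finishes; pool += (2, 0, 1) = (9, 5, 8)
  P5 needs (8, 3, 8) <= (9, 5, 8) -> finishes; pool += (3, 0, 0) = (12, 5, 8)


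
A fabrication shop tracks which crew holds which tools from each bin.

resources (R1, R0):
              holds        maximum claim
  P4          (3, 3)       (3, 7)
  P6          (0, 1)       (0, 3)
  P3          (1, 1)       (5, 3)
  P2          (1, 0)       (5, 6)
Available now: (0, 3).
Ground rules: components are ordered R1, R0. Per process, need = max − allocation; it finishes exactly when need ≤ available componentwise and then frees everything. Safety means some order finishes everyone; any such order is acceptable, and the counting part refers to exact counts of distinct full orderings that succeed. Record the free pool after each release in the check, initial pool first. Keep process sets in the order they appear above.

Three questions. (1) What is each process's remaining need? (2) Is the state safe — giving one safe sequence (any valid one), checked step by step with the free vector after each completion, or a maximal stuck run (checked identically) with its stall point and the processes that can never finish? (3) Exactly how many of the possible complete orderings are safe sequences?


(1) Outstanding need per process (order R1, R0):
  P4: (0, 4)
  P6: (0, 2)
  P3: (4, 2)
  P2: (4, 6)
(2) UNSAFE.
Key observation: after P6, P4 complete, (3, 7) is the best the pool ever gets, yet each leftover process wants more R1.
Going as far as possible: P6, P4; after that, nothing fits. Step-by-step check:
  pool = (0, 3)
  run P6 (needs (0, 2), free (0, 3)); after release of (0, 1) the pool is (0, 4)
  run P4 (needs (0, 4), free (0, 4)); after release of (3, 3) the pool is (3, 7)
  P3 still needs (4, 2) but only (3, 7) is free — short on R1
  P2 still needs (4, 6) but only (3, 7) is free — short on R1
Never able to finish: P3 and P2.
(3) Precisely 0 of the possible complete orderings are safe sequences.


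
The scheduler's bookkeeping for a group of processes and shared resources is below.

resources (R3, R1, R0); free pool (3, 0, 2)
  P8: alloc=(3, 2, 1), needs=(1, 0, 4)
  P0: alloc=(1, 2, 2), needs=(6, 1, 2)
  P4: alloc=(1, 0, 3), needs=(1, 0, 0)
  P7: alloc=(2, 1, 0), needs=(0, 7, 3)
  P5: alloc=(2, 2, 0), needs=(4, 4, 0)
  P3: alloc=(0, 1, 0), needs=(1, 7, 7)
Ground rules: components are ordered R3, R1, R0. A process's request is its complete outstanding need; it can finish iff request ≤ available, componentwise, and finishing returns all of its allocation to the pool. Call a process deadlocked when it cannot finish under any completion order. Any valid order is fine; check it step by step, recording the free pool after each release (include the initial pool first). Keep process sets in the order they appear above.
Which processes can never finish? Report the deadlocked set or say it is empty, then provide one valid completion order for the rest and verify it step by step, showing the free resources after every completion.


Deadlocked set: P7 and P3.
Key observation: P4, P8, P0, P5 can finish, but then (10, 6, 8) is all there is, and the blocked group's R1 demands exceed it.
A valid finishing order for the others: P4, P8, P0, P5. Check, step by step:
  pool = (3, 0, 2)
  P4: need (1, 0, 0) fits (3, 0, 2); releases (1, 0, 3), pool now (4, 0, 5)
  P8: need (1, 0, 4) fits (4, 0, 5); releases (3, 2, 1), pool now (7, 2, 6)
  P0: need (6, 1, 2) fits (7, 2, 6); releases (1, 2, 2), pool now (8, 4, 8)
  P5: need (4, 4, 0) fits (8, 4, 8); releases (2, 2, 0), pool now (10, 6, 8)
The blocked processes can never fit:
  P7 still needs (0, 7, 3) but only (10, 6, 8) is free — short on R1
  P3 still needs (1, 7, 7) but only (10, 6, 8) is free — short on R1


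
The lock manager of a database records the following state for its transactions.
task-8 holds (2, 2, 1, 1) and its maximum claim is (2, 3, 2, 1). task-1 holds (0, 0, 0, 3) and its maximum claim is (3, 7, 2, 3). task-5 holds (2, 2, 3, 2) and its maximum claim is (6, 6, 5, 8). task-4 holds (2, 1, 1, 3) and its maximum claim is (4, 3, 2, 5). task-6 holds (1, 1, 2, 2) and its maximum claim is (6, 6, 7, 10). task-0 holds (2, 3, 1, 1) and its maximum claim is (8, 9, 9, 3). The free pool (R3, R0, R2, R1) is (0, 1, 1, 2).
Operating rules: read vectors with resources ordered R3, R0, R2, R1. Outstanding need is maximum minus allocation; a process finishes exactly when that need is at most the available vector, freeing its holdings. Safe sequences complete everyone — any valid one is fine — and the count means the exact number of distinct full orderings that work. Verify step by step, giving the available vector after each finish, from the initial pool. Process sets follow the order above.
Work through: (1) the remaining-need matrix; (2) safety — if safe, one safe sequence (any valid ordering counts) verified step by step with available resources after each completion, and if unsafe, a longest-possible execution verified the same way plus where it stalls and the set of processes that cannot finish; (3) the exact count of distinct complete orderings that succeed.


(1) Outstanding need per process (order R3, R0, R2, R1):
  task-8: (0, 1, 1, 0)
  task-1: (3, 7, 2, 0)
  task-5: (4, 4, 2, 6)
  task-4: (2, 2, 1, 2)
  task-6: (5, 5, 5, 8)
  task-0: (6, 6, 8, 2)
(2) SAFE, for example via the order task-8, task-4, task-5, task-6, task-0, task-1.
Key observation: task-8 is the earliest step where a requested resource binds exactly: need (0, 1, 1, 0), pool (0, 1, 1, 2) at its turn.
Check, step by step:
  pool = (0, 1, 1, 2)
  task-8: need (0, 1, 1, 0) fits (0, 1, 1, 2); releases (2, 2, 1, 1), pool now (2, 3, 2, 3)
  task-4: need (2, 2, 1, 2) fits (2, 3, 2, 3); releases (2, 1, 1, 3), pool now (4, 4, 3, 6)
  task-5: need (4, 4, 2, 6) fits (4, 4, 3, 6); releases (2, 2, 3, 2), pool now (6, 6, 6, 8)
  task-6: need (5, 5, 5, 8) fits (6, 6, 6, 8); releases (1, 1, 2, 2), pool now (7, 7, 8, 10)
  task-0: need (6, 6, 8, 2) fits (7, 7, 8, 10); releases (2, 3, 1, 1), pool now (9, 10, 9, 11)
  task-1: need (3, 7, 2, 0) fits (9, 10, 9, 11); releases (0, 0, 0, 3), pool now (9, 10, 9, 14)
(3) The exact count: 2 of the possible complete orderings are safe sequences.


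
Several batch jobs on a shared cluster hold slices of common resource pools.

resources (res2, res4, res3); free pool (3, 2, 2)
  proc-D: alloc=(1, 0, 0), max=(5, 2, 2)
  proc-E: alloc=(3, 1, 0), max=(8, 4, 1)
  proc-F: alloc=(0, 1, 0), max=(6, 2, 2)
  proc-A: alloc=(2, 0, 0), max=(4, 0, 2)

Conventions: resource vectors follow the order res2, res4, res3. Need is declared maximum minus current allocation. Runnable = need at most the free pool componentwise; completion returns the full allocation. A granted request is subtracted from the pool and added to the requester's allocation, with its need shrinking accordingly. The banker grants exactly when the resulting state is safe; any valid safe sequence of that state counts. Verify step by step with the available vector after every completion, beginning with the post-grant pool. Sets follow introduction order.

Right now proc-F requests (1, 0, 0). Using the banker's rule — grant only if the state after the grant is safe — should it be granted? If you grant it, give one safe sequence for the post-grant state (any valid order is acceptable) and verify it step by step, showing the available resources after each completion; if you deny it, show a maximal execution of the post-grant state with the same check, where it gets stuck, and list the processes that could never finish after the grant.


GRANT. The post-grant state is safe; one safe sequence: proc-A, proc-D, proc-F, proc-E.
Key observation: the transfer keeps a workable pool ((2, 2, 2)); proc-A starts the safe sequence.
Verifying the post-grant state step by step:
  pool = (2, 2, 2)
  proc-A: need (2, 0, 2) fits (2, 2, 2); releases (2, 0, 0), pool now (4, 2, 2)
  proc-D: need (4, 2, 2) fits (4, 2, 2); releases (1, 0, 0), pool now (5, 2, 2)
  proc-F: need (5, 1, 2) fits (5, 2, 2); releases (1, 1, 0), pool now (6, 3, 2)
  proc-E: need (5, 3, 1) fits (6, 3, 2); releases (3, 1, 0), pool now (9, 4, 2)


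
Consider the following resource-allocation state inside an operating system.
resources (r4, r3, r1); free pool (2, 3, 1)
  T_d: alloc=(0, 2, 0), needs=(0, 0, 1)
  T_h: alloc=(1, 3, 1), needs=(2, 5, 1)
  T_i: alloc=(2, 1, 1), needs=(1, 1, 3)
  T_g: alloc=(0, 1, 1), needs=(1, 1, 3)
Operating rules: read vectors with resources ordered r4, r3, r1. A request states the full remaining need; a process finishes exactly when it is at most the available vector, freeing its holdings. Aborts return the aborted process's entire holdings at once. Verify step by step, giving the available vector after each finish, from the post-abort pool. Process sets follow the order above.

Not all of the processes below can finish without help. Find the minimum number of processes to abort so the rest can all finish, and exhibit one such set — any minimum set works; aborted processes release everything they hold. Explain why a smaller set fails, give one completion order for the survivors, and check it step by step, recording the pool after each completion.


The answer: abort T_g.
Key observation: the deadlocked T_i becomes finishable only because T_g released (0, 1, 1); it completes at step 3 below.
No smaller set exists: with zero aborts the deadlock remains.
Survivors finish in the order: T_d, T_h, T_i. Check, step by step (pool after the aborts first):
  pool = (2, 4, 2)
  T_d: need (0, 0, 1) fits (2, 4, 2); releases (0, 2, 0), pool now (2, 6, 2)
  T_h: need (2, 5, 1) fits (2, 6, 2); releases (1, 3, 1), pool now (3, 9, 3)
  T_i: need (1, 1, 3) fits (3, 9, 3); releases (2, 1, 1), pool now (5, 10, 4)


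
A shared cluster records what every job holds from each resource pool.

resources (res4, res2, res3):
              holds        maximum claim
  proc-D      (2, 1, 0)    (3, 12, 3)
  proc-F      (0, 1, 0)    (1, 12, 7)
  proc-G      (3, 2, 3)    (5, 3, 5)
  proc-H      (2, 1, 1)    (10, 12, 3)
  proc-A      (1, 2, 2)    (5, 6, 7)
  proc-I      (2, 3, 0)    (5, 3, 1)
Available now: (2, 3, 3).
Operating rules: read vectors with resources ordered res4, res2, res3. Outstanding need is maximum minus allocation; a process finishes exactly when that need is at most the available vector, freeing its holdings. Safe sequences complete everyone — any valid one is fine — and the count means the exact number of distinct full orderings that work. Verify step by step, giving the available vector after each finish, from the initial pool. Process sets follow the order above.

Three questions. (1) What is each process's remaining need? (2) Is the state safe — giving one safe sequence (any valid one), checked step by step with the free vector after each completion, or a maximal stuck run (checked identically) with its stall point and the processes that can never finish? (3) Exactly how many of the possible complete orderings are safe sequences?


(1) Need matrix, components ordered res4, res2, res3:
  proc-D: (1, 11, 3)
  proc-F: (1, 11, 7)
  proc-G: (2, 1, 2)
  proc-H: (8, 11, 2)
  proc-A: (4, 4, 5)
  proc-I: (3, 0, 1)
(2) The state is UNSAFE.
Key observation: even finishing proc-G, proc-I, proc-A leaves just (8, 10, 8) free — too little res2 for any of the remaining processes.
Going as far as possible: proc-G, proc-I, proc-A; after that, nothing fits. Step-by-step check:
  pool = (2, 3, 3)
  proc-G: need (2, 1, 2) fits (2, 3, 3); releases (3, 2, 3), pool now (5, 5, 6)
  proc-I: need (3, 0, 1) fits (5, 5, 6); releases (2, 3, 0), pool now (7, 8, 6)
  proc-A: need (4, 4, 5) fits (7, 8, 6); releases (1, 2, 2), pool now (8, 10, 8)
  proc-D still needs (1, 11, 3) but only (8, 10, 8) is free — short on res2
  proc-F still needs (1, 11, 7) but only (8, 10, 8) is free — short on res2
  proc-H still needs (8, 11, 2) but only (8, 10, 8) is free — short on res2
Never able to finish: proc-D, proc-F and proc-H.
(3) Precisely 0 of the possible complete orderings are safe sequences.


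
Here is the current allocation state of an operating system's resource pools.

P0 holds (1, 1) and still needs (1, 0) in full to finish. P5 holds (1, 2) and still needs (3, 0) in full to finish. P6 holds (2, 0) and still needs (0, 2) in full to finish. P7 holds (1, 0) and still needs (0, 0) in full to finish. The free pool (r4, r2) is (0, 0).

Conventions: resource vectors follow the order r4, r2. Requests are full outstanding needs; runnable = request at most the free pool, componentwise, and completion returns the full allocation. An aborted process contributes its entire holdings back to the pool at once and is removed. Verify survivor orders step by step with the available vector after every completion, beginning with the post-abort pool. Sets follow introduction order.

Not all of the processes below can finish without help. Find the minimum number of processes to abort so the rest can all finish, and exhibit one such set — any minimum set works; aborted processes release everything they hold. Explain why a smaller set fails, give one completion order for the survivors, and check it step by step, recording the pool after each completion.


Minimum abort set: P6.
Key observation: the returned (2, 0) from P6 is what brings P5 — unrunnable before, under any order — into play at step 3.
Why nothing smaller works: aborting no one leaves the state deadlocked as given.
The survivors complete as P7, P0, P5. Step-by-step check (starting from the post-abort pool):
  pool = (2, 0)
  P7 needs (0, 0) <= (2, 0) -> finishes; pool += (1, 0) = (3, 0)
  P0 needs (1, 0) <= (3, 0) -> finishes; pool += (1, 1) = (4, 1)
  P5 needs (3, 0) <= (4, 1) -> finishes; pool += (1, 2) = (5, 3)


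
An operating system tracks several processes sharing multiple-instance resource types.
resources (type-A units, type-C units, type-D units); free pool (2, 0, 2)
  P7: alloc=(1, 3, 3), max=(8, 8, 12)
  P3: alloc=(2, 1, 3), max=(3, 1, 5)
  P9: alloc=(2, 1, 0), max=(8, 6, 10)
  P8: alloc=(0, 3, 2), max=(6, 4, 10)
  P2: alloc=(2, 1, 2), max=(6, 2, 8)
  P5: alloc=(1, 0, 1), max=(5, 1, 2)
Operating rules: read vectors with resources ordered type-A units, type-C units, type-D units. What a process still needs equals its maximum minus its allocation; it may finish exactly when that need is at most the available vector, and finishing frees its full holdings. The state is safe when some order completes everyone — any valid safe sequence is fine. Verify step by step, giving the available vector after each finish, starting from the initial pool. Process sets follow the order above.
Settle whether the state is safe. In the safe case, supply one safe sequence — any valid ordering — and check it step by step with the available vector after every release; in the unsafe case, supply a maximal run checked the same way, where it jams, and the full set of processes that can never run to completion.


SAFE — a valid safe sequence is P3, P5, P2, P8, P9, P7.
Key observation: P3 marks the first exact bind of the order: its need (1, 0, 2) fits the free (2, 0, 2) with zero slack on a requested resource.
Walking it through:
  pool = (2, 0, 2)
  P3: need (1, 0, 2) fits (2, 0, 2); releases (2, 1, 3), pool now (4, 1, 5)
  P5: need (4, 1, 1) fits (4, 1, 5); releases (1, 0, 1), pool now (5, 1, 6)
  P2: need (4, 1, 6) fits (5, 1, 6); releases (2, 1, 2), pool now (7, 2, 8)
  P8: need (6, 1, 8) fits (7, 2, 8); releases (0, 3, 2), pool now (7, 5, 10)
  P9: need (6, 5, 10) fits (7, 5, 10); releases (2, 1, 0), pool now (9, 6, 10)
  P7: need (7, 5, 9) fits (9, 6, 10); releases (1, 3, 3), pool now (10, 9, 13)


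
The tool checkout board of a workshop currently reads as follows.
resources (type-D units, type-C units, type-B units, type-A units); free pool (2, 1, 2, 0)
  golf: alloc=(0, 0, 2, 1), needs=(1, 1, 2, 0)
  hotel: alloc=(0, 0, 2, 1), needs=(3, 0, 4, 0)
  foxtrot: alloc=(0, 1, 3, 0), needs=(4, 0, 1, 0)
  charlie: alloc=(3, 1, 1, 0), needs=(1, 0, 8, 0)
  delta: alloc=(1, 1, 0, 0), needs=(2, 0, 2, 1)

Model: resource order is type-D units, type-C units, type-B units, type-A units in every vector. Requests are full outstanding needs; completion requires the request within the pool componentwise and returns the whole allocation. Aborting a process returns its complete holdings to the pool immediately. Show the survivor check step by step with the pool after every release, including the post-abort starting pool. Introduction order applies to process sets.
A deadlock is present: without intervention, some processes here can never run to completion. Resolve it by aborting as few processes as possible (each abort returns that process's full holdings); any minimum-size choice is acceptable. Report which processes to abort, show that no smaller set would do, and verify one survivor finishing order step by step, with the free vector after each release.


Abort foxtrot.
Key observation: charlie could never have finished before the abort; with (0, 1, 3, 0) returned by foxtrot, it fits at step 4.
Why nothing smaller works: aborting no one leaves the state deadlocked as given.
The survivors complete as golf, delta, hotel, charlie. Walking it through (starting from the post-abort pool):
  pool = (2, 2, 5, 0)
  golf: need (1, 1, 2, 0) fits (2, 2, 5, 0); releases (0, 0, 2, 1), pool now (2, 2, 7, 1)
  delta: need (2, 0, 2, 1) fits (2, 2, 7, 1); releases (1, 1, 0, 0), pool now (3, 3, 7, 1)
  hotel: need (3, 0, 4, 0) fits (3, 3, 7, 1); releases (0, 0, 2, 1), pool now (3, 3, 9, 2)
  charlie: need (1, 0, 8, 0) fits (3, 3, 9, 2); releases (3, 1, 1, 0), pool now (6, 4, 10, 2)


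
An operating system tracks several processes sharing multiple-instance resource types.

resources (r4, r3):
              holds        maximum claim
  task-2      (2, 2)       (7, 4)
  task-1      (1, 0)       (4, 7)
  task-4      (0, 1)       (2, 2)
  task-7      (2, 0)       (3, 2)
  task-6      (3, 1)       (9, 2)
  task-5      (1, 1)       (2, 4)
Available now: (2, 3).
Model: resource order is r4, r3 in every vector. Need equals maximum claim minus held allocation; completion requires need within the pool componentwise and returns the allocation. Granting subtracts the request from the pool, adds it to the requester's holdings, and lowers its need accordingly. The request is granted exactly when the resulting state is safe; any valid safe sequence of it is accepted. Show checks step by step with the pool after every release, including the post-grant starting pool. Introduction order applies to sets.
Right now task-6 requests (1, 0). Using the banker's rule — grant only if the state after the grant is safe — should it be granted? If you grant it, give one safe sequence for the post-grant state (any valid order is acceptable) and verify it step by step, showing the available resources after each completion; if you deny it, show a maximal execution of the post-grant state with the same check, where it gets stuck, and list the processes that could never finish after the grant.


DENY — the pretend-granted state is unsafe.
Key observation: after task-5, task-7, task-4 the pool peaks at (4, 5), and each blocked process is short somewhere: task-2 on r4; task-1 on r3; task-6 on r4.
After a pretend grant, a maximal execution: task-5, task-7, task-4 — then nothing else fits. Step-by-step check:
  pool = (1, 3)
  task-5: need (1, 3) fits (1, 3); releases (1, 1), pool now (2, 4)
  task-7: need (1, 2) fits (2, 4); releases (2, 0), pool now (4, 4)
  task-4: need (2, 1) fits (4, 4); releases (0, 1), pool now (4, 5)
  blocked: task-2 wants (5, 2), pool (4, 5) — not enough r4
  blocked: task-1 wants (3, 7), pool (4, 5) — not enough r3
  blocked: task-6 wants (5, 1), pool (4, 5) — not enough r4
Post-grant, the permanently blocked set is task-2, task-1 and task-6.


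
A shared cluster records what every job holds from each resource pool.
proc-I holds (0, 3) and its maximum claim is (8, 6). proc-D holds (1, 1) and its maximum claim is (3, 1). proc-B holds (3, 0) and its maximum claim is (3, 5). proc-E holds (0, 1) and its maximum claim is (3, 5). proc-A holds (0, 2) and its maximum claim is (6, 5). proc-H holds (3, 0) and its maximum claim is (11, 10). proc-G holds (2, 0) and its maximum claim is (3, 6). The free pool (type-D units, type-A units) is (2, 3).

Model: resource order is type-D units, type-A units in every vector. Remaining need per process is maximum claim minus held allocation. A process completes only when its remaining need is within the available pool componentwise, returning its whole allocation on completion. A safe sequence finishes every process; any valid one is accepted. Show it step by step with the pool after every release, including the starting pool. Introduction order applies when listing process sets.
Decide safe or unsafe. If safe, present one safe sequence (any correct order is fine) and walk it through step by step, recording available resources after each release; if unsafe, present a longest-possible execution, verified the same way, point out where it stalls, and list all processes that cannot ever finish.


SAFE. One safe sequence: proc-D, proc-E, proc-B, proc-A, proc-G, proc-I, proc-H.
Key observation: reading the order forward, proc-D is the first process whose need (2, 0) meets the free pool (2, 3) exactly on a resource it requests.
Check, step by step:
  pool = (2, 3)
  proc-D: need (2, 0) fits (2, 3); releases (1, 1), pool now (3, 4)
  proc-E: need (3, 4) fits (3, 4); releases (0, 1), pool now (3, 5)
  proc-B: need (0, 5) fits (3, 5); releases (3, 0), pool now (6, 5)
  proc-A: need (6, 3) fits (6, 5); releases (0, 2), pool now (6, 7)
  proc-G: need (1, 6) fits (6, 7); releases (2, 0), pool now (8, 7)
  proc-I: need (8, 3) fits (8, 7); releases (0, 3), pool now (8, 10)
  proc-H: need (8, 10) fits (8, 10); releases (3, 0), pool now (11, 10)


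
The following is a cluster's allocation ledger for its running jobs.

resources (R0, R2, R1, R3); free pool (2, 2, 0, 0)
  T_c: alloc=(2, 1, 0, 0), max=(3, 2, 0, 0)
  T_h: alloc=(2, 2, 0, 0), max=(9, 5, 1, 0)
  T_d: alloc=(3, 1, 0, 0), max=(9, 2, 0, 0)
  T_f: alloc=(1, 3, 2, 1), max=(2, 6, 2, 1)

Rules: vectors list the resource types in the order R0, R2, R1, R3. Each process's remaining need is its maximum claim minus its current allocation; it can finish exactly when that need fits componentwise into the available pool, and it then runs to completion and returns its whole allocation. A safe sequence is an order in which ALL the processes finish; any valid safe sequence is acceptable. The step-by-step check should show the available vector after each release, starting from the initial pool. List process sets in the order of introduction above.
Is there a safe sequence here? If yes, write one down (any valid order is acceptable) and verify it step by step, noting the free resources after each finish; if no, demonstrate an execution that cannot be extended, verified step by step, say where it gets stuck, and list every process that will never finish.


The state is UNSAFE.
Key observation: the wall is R0: completing T_c, T_f brings the pool only to (5, 6, 2, 1), and all the rest need more.
A maximal execution: T_c, T_f — then nothing else fits. Verifying each step:
  pool = (2, 2, 0, 0)
  T_c: need (1, 1, 0, 0) fits (2, 2, 0, 0); releases (2, 1, 0, 0), pool now (4, 3, 0, 0)
  T_f: need (1, 3, 0, 0) fits (4, 3, 0, 0); releases (1, 3, 2, 1), pool now (5, 6, 2, 1)
  T_h cannot run: need (7, 3, 1, 0) vs free (5, 6, 2, 1) (insufficient R0)
  T_d cannot run: need (6, 1, 0, 0) vs free (5, 6, 2, 1) (insufficient R0)
Never able to finish: T_h and T_d.


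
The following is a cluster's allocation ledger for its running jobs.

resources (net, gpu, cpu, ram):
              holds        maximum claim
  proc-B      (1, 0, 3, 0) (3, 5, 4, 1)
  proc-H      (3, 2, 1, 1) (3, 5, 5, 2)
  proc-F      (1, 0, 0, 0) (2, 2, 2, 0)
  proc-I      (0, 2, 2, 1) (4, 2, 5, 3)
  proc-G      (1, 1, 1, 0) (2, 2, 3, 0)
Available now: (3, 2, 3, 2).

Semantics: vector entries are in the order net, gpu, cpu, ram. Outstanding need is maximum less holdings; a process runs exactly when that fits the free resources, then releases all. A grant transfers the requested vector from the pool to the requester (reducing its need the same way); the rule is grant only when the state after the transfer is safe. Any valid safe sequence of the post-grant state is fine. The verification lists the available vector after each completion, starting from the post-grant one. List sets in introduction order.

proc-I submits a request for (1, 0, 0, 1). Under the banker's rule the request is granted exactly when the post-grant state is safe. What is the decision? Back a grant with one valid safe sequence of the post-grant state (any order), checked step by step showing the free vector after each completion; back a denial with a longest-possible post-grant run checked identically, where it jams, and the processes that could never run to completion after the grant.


GRANT — the state after the grant stays safe, e.g. via proc-G, proc-F, proc-I, proc-H, proc-B.
Key observation: after the grant the pool drops to (2, 2, 3, 1), which still lets proc-G finish first and unwind the rest.
Step-by-step check of the post-grant state:
  pool = (2, 2, 3, 1)
  proc-G: need (1, 1, 2, 0) fits (2, 2, 3, 1); releases (1, 1, 1, 0), pool now (3, 3, 4, 1)
  proc-F: need (1, 2, 2, 0) fits (3, 3, 4, 1); releases (1, 0, 0, 0), pool now (4, 3, 4, 1)
  proc-I: need (3, 0, 3, 1) fits (4, 3, 4, 1); releases (1, 2, 2, 2), pool now (5, 5, 6, 3)
  proc-H: need (0, 3, 4, 1) fits (5, 5, 6, 3); releases (3, 2, 1, 1), pool now (8, 7, 7, 4)
  proc-B: need (2, 5, 1, 1) fits (8, 7, 7, 4); releases (1, 0, 3, 0), pool now (9, 7, 10, 4)


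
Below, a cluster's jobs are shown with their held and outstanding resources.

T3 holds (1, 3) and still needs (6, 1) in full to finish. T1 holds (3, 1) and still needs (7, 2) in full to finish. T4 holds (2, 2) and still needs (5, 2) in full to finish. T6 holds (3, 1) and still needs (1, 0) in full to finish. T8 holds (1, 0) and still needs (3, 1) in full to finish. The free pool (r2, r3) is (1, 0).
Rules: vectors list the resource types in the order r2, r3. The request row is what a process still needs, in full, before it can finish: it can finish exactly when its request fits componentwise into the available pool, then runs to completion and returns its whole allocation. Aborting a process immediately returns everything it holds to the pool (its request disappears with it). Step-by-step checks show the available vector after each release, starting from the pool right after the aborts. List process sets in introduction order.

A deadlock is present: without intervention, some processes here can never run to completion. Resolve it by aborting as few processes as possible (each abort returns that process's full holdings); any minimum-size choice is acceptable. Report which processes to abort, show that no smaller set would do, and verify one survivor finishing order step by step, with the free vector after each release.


Abort T1.
Key observation: T4 could never have finished before the abort; with (3, 1) returned by T1, it fits at step 3.
Minimality: the empty abort set fails — the state is deadlocked as it stands.
One survivor order: T6, T8, T4, T3. Step-by-step check (post-abort pool first):
  pool = (4, 1)
  run T6 (needs (1, 0), free (4, 1)); after release of (3, 1) the pool is (7, 2)
  run T8 (needs (3, 1), free (7, 2)); after release of (1, 0) the pool is (8, 2)
  run T4 (needs (5, 2), free (8, 2)); after release of (2, 2) the pool is (10, 4)
  run T3 (needs (6, 1), free (10, 4)); after release of (1, 3) the pool is (11, 7)


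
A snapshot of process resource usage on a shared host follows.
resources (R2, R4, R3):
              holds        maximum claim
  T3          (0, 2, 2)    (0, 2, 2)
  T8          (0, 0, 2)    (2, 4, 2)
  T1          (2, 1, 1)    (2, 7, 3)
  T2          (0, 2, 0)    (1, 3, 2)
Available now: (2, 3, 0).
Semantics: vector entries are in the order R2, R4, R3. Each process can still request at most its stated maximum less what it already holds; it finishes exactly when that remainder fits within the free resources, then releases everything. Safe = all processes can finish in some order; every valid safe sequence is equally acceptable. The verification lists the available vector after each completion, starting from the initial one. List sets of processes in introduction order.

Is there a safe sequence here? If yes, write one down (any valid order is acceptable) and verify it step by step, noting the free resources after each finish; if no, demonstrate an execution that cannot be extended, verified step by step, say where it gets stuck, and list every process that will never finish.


SAFE, for example via the order T3, T8, T2, T1.
Key observation: at T8 the run first touches a limit — (2, 4, 0) against (2, 5, 2), exact on a resource it actually requests.
Check, step by step:
  pool = (2, 3, 0)
  T3: need (0, 0, 0) fits (2, 3, 0); releases (0, 2, 2), pool now (2, 5, 2)
  T8: need (2, 4, 0) fits (2, 5, 2); releases (0, 0, 2), pool now (2, 5, 4)
  T2: need (1, 1, 2) fits (2, 5, 4); releases (0, 2, 0), pool now (2, 7, 4)
  T1: need (0, 6, 2) fits (2, 7, 4); releases (2, 1, 1), pool now (4, 8, 5)


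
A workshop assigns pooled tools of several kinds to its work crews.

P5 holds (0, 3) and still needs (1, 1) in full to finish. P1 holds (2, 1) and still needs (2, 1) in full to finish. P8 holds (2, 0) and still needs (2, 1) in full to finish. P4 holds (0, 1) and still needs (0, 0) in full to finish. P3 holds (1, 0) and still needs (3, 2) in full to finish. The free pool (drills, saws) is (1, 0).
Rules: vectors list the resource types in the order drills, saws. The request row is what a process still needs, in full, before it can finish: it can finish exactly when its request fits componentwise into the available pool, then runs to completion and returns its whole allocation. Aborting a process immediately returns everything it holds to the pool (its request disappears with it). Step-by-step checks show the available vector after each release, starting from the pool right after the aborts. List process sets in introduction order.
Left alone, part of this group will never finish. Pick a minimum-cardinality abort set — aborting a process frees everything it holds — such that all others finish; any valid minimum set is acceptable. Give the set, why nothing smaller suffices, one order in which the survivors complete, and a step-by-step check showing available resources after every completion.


The answer: abort P8.
Key observation: P3 had no path to completion before; after the abort of P8 ((2, 0) returned), step 3 is where it fits.
Why nothing smaller works: aborting no one leaves the state deadlocked as given.
The survivors complete as P4, P5, P3, P1. Check, step by step (starting from the post-abort pool):
  pool = (3, 0)
  P4: need (0, 0) fits (3, 0); releases (0, 1), pool now (3, 1)
  P5: need (1, 1) fits (3, 1); releases (0, 3), pool now (3, 4)
  P3: need (3, 2) fits (3, 4); releases (1, 0), pool now (4, 4)
  P1: need (2, 1) fits (4, 4); releases (2, 1), pool now (6, 5)


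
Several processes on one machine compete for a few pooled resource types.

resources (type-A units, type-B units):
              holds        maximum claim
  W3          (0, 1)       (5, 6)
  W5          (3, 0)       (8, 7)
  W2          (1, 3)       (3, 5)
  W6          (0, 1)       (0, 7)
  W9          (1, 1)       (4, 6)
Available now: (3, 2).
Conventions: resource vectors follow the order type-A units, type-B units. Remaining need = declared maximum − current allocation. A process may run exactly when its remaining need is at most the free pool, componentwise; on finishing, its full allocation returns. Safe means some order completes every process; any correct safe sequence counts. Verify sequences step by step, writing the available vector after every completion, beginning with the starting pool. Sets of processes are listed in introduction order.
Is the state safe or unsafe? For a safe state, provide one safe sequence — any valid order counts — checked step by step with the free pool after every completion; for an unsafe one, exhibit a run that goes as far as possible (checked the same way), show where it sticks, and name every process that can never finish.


The state is SAFE; one workable sequence: W2, W9, W6, W3, W5.
Key observation: W2 marks the first exact bind of the order: its need (2, 2) fits the free (3, 2) with zero slack on a requested resource.
Step-by-step check:
  pool = (3, 2)
  W2: need (2, 2) fits (3, 2); releases (1, 3), pool now (4, 5)
  W9: need (3, 5) fits (4, 5); releases (1, 1), pool now (5, 6)
  W6: need (0, 6) fits (5, 6); releases (0, 1), pool now (5, 7)
  W3: need (5, 5) fits (5, 7); releases (0, 1), pool now (5, 8)
  W5: need (5, 7) fits (5, 8); releases (3, 0), pool now (8, 8)


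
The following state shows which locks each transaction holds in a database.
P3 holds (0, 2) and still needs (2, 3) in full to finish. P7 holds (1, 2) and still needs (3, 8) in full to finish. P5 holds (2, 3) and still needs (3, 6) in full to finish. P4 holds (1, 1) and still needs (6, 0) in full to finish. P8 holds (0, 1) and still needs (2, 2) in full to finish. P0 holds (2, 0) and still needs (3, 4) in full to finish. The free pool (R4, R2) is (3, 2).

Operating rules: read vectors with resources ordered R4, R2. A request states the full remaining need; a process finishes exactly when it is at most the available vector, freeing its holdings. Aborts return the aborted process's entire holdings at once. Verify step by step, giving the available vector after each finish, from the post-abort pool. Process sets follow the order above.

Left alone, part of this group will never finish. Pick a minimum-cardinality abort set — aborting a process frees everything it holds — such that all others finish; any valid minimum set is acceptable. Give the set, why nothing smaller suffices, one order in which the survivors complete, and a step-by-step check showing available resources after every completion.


The answer: abort P5.
Key observation: before aborting P5, P4 was permanently blocked — no order could ever run it; afterwards it completes at step 3.
Why nothing smaller works: aborting no one leaves the state deadlocked as given.
Survivors finish in the order: P3, P0, P4, P7, P8. Walking it through (pool after the aborts first):
  pool = (5, 5)
  P3 needs (2, 3) <= (5, 5) -> finishes; pool += (0, 2) = (5, 7)
  P0 needs (3, 4) <= (5, 7) -> finishes; pool += (2, 0) = (7, 7)
  P4 needs (6, 0) <= (7, 7) -> finishes; pool += (1, 1) = (8, 8)
  P7 needs (3, 8) <= (8, 8) -> finishes; pool += (1, 2) = (9, 10)
  P8 needs (2, 2) <= (9, 10) -> finishes; pool += (0, 1) = (9, 11)


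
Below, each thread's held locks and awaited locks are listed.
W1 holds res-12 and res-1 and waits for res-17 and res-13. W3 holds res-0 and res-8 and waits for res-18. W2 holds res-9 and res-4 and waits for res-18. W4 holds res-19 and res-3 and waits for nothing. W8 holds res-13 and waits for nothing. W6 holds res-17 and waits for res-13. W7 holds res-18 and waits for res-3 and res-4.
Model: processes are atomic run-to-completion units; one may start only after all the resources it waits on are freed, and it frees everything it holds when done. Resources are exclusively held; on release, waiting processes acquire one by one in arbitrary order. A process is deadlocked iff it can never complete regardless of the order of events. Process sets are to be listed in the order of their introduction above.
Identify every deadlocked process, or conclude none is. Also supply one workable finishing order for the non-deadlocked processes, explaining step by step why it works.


Deadlocked set: W3, W2 and W7.
Key observation: the waits loop around W7 -> W2 -> W7 with no way out; W3 waits into the deadlock from upstream.
A valid finishing order for the others: W8, W6, W1, W4.
Verifying each step:
  W8: no waits; runs immediately, freeing res-13
  run W6 (all its waits — res-13 — are resolved); releases res-17
  run W1 (all its waits — res-17 and res-13 — are resolved); releases res-12 and res-1
  W4: no waits; runs immediately, freeing res-19 and res-3


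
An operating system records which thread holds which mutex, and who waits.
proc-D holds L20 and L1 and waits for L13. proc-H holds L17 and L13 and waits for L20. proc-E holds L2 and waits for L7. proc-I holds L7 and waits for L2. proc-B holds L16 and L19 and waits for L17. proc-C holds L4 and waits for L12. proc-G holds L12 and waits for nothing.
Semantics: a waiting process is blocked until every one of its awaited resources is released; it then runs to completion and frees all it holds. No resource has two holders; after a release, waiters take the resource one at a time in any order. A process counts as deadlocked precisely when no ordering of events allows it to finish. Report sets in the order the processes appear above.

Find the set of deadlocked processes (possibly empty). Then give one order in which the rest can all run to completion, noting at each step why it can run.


Deadlocked set: proc-D, proc-H, proc-E, proc-I and proc-B.
Key observation: the wait chain closes on itself along proc-D -> proc-H -> proc-D; proc-E and proc-I are caught in further circular waits and proc-B waits into the deadlock from upstream.
The rest can finish in the order proc-G, proc-C.
Verifying each step:
  proc-G: no waits; runs immediately, freeing L12
  run proc-C (all its waits — L12 — are resolved); releases L4
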